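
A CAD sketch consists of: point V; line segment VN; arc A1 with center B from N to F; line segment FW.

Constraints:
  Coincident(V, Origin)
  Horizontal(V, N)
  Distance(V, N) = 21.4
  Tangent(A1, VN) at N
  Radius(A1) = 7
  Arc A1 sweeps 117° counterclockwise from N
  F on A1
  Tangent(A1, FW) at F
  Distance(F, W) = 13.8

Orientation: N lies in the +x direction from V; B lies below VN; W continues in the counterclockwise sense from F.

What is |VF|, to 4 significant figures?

18.26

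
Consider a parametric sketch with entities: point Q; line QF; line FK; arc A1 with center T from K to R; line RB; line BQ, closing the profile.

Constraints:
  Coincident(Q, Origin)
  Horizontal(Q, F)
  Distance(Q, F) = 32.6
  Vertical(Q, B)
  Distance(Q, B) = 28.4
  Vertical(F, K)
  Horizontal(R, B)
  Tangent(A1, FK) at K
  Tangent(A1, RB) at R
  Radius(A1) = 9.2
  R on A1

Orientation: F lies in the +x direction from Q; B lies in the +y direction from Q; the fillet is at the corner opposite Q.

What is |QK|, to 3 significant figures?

37.8

The virtual corner opposite Q is at (32.6, 28.4). Since A1 is tangent to FK there, TK ⟂ FK and tangency of A1 to RB means the radius TR is perpendicular to RB, with radius 9.2, so the center T sits 9.2 in from both sides at T = (23.4, 19.2). That places the tangent points at K = (32.6, 19.2) on FK and R = (23.4, 28.4) on RB. Then |QK| = |K − Q| = 37.8.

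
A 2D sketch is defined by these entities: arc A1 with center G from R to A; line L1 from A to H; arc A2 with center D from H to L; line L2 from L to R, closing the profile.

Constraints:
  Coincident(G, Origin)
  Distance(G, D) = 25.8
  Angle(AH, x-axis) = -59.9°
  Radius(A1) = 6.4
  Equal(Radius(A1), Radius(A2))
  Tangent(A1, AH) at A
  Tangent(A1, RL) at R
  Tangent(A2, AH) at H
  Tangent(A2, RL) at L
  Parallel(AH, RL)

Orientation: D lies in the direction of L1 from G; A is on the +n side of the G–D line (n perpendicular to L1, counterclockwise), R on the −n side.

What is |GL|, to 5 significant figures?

26.582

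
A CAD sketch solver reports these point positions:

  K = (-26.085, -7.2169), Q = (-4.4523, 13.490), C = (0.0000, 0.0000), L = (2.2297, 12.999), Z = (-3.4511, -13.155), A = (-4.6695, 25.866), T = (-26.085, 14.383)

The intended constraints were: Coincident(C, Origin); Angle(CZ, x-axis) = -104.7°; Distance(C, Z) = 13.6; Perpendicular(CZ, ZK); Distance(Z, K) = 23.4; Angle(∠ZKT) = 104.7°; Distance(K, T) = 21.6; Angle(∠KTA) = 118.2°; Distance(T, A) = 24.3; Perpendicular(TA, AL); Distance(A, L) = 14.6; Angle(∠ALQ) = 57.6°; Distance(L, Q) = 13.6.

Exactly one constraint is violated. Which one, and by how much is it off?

Distance(L, Q) = 13.6 — off by 6.90.

C = (0.00, 0.00) ✓; CZ at -104.7° ✓; |CZ| = 13.60 ✓; ∠(CZ, ZK) = 90.00° ✓; |ZK| = 23.40 ✓; ∠ZKT = 104.7° ✓; |KT| = 21.60 ✓; ∠KTA = 118.2° ✓; |TA| = 24.30 ✓; ∠(TA, AL) = 90.00° ✓; |AL| = 14.60 ✓; ∠ALQ = 57.60° ✓; |LQ| = 6.700 ✗.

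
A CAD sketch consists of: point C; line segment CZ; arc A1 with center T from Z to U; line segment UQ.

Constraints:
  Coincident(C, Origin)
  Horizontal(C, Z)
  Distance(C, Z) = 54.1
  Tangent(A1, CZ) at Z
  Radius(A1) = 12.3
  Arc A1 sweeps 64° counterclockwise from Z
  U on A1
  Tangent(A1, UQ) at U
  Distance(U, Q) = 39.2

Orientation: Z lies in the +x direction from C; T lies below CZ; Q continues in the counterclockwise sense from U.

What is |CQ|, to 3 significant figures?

49.4

C is at the origin; C and Z share the same y with |CZ| = 54.1 and Z on the +x side, so Z = (54.1, 0.00). A1 meets CZ tangentially, so TZ is at right angles to CZ, so T = Z + (0, -12.3) = (54.1, -12.3). On A1, Z sits at bearing 90° from T; a 64° counterclockwise sweep puts U at bearing 154°, so U = T + 12.3·(cos 154°, sin 154°) = (43.0, -6.91). Tangency of A1 to UQ means the radius TU is perpendicular to UQ, so UQ runs along (−sin 154°, cos 154°); with |UQ| = 39.2, Q = (25.9, -42.1). Then |CQ| = |Q − C| = 49.4.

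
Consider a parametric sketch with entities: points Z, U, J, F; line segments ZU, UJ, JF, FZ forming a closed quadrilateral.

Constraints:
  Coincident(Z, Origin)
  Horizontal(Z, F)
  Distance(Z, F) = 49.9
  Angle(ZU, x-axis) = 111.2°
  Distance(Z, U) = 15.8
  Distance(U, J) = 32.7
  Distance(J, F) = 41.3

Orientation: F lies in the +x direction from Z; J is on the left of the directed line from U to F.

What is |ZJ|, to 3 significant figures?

38.4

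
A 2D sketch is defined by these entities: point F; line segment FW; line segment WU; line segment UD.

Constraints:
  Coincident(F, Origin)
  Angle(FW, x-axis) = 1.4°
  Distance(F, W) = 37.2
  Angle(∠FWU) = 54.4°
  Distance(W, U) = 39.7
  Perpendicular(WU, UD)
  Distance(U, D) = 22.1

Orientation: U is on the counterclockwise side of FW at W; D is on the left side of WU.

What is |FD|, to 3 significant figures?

19.8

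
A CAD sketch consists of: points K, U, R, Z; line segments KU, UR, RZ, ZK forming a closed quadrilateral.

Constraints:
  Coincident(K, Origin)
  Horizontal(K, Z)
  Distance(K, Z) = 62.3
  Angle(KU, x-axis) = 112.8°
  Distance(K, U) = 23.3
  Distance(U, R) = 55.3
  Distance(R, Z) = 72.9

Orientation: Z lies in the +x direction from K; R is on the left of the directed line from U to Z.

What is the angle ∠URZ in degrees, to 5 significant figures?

69.503°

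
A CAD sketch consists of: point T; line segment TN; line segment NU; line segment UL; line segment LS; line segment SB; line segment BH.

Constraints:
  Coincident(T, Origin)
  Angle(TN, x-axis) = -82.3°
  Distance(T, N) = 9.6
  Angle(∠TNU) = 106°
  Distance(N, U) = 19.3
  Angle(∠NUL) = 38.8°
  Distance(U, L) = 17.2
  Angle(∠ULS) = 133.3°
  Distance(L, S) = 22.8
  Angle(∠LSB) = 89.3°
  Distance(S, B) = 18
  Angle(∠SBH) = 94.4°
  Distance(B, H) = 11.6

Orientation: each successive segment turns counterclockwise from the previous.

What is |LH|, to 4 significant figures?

21.74

T is at the origin; TN runs at -82.3° with length 9.6, so N = (1.286, -9.513). ∠TNU = 106.0° gives NU at -8.300° from the x-axis; with |NU| = 19.3, U = (20.38, -12.30). ∠NUL = 38.8° gives UL at 132.9° from the x-axis; with |UL| = 17.2, L = (8.676, 0.3002). ∠ULS = 133.3° gives LS at 179.6° from the x-axis; with |LS| = 22.8, S = (-14.12, 0.4594). ∠LSB = 89.3° gives SB at -89.70° from the x-axis; with |SB| = 18.0, B = (-14.03, -17.54). ∠SBH = 94.4° gives BH at -4.100° from the x-axis; with |BH| = 11.6, H = (-2.459, -18.37). Then |LH| = |H − L| = 21.74.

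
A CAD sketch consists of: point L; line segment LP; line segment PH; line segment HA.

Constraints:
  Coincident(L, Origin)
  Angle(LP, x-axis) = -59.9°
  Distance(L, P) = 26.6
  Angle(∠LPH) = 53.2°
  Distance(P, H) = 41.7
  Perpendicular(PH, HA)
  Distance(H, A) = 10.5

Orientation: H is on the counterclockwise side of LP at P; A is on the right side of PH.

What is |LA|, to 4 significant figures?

40.93

L is at the origin; LP runs at -59.9° with length 26.6, so P = 26.6·(cos -59.9°, sin -59.9°) = (13.34, -23.01). ∠LPH = 53.2°, so PH runs at -59.9° + (180° − 53.2°) = 66.90° from the x-axis; with |PH| = 41.7, H = P + 41.7·(cos 66.90°, sin 66.90°) = (29.70, 15.34). PH ⟂ HA; with |HA| = 10.5 on the right of PH, A = H + 10.5·(0.9198, -0.3923) = (39.36, 11.22). Then |LA| = |A − L| = 40.93.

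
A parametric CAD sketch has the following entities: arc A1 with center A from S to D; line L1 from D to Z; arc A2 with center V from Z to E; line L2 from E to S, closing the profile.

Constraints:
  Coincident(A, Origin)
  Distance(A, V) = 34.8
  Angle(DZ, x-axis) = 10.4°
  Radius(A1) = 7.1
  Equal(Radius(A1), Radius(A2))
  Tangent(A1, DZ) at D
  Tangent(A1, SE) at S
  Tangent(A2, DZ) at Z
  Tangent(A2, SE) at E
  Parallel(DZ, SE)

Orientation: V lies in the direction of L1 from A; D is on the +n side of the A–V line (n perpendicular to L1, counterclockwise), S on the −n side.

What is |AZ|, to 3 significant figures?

35.5

Tangency of A1 to both parallel lines with radius 7.1 puts D and S at A ± 7.1·n: D = (-1.28, 6.98), S = (1.28, -6.98). Equal radii place Z and E the same way about V: Z = V + 7.1·n = (32.9, 13.3), E = V − 7.1·n = (35.5, -0.701). Then |AZ| = |Z − A| = 35.5.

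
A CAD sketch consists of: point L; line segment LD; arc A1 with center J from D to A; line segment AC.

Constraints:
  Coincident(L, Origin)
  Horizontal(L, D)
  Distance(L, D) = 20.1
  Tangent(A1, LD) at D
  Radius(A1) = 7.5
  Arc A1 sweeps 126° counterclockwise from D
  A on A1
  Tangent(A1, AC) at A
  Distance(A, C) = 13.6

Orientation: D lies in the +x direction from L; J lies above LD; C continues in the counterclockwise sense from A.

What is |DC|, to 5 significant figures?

22.992

L is at the origin; L and D share the same y with |LD| = 20.1 and D on the +x side, so D = (20.100, 0.0000). Since A1 is tangent to LD there, JD ⟂ LD, so J = D + (0, 7.5) = (20.100, 7.5000). On A1, D sits at bearing -90° from J; a 126° counterclockwise sweep puts A at bearing 36°, so A = J + 7.5·(cos 36°, sin 36°) = (26.168, 11.908). A1 meets AC tangentially, so JA is at right angles to AC, so AC runs along (−sin 36°, cos 36°); with |AC| = 13.6, C = (18.174, 22.911). Then |DC| = |C − D| = 22.992.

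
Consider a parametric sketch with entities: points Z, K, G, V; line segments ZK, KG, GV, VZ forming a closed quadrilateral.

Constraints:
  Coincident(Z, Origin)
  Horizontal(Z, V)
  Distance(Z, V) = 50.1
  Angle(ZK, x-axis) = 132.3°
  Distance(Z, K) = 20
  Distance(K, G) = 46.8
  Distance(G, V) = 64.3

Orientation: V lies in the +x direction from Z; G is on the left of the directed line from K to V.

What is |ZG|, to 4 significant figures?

54.68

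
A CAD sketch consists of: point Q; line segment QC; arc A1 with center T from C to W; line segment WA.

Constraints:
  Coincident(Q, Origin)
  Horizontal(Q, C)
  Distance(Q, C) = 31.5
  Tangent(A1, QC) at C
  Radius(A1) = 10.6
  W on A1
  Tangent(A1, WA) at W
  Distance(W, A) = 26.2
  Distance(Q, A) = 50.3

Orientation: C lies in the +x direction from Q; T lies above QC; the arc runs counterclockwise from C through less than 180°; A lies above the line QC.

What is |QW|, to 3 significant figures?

43.8

Q is at the origin; QC is horizontal with |QC| = 31.5 and C on the +x side, so C = (31.5, 0.00). The tangent condition forces TC to be normal to QC, so T = C + (0, 10.6) = (31.5, 10.6). Since TW ⟂ WA (tangency), |TA| = √(10.6² + 26.2²) = 28.3 regardless of where W sits on A1. So A lies on both circle(Q, 50.3) and circle(T, 28.3); the above-QC intersection is A = (31.9, 38.9). W is the foot of the tangent from A: W = (41.4, 14.4).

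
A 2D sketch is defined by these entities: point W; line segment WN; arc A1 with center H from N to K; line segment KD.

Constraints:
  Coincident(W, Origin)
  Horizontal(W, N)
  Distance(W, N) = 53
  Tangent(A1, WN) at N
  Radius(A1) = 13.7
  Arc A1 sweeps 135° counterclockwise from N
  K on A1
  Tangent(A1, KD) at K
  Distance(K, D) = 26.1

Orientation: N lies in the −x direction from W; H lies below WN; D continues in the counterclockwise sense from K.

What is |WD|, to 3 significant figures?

60.9

W is at the origin; W and N share the same y with |WN| = 53.0 and N on the −x side, so N = (-53.0, 0.00). Since A1 is tangent to WN there, HN ⟂ WN, so H = N + (0, -13.7) = (-53.0, -13.7). On A1, N sits at bearing 90° from H; a 135° counterclockwise sweep puts K at bearing 225°, so K = H + 13.7·(cos 225°, sin 225°) = (-62.7, -23.4). Tangency of A1 to KD means the radius HK is perpendicular to KD, so KD runs along (−sin 225°, cos 225°); with |KD| = 26.1, D = (-44.2, -41.8). Then |WD| = |D − W| = 60.9.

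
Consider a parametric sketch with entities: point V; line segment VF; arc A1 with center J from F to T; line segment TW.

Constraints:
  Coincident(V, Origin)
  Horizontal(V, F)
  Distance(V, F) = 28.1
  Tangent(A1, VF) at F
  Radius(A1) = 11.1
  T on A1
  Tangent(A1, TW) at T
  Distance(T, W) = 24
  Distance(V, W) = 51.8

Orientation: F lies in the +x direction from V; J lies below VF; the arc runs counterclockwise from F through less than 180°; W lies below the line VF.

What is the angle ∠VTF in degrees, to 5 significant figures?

69.216°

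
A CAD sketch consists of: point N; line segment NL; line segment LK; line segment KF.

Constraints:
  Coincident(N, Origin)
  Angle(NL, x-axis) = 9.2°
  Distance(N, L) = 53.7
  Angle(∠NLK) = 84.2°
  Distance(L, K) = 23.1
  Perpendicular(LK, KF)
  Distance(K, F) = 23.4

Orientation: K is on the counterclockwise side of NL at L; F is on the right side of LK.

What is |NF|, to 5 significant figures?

78.832

N is at the origin; NL runs at 9.2° with length 53.7, so L = 53.7·(cos 9.2°, sin 9.2°) = (53.009, 8.5856). ∠NLK = 84.2°, so LK runs at 9.2° + (180° − 84.2°) = 105.00° from the x-axis; with |LK| = 23.1, K = L + 23.1·(cos 105.00°, sin 105.00°) = (47.030, 30.899). LK ⟂ KF; with |KF| = 23.4 on the right of LK, F = K + 23.4·(0.96593, 0.25882) = (69.633, 36.955). Then |NF| = |F − N| = 78.832.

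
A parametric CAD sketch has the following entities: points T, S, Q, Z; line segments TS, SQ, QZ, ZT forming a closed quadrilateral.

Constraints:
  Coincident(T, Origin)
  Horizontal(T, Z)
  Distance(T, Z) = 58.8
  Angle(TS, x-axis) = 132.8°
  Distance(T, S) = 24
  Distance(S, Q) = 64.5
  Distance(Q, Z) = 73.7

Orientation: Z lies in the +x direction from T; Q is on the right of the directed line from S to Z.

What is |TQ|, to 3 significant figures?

44.7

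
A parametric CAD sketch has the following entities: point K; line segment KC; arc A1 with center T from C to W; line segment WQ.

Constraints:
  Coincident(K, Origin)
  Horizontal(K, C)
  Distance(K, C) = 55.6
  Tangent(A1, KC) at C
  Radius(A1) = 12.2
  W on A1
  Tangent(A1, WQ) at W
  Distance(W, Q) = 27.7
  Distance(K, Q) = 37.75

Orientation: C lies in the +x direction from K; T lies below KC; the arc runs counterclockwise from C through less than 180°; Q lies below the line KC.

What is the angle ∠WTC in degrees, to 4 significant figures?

48.96°

Checks: |TW| = 12.20 ✓; ∠(TW, WQ) = 90.00° ✓; |WQ| = 27.70 ✓; |KQ| = 37.75 ✓.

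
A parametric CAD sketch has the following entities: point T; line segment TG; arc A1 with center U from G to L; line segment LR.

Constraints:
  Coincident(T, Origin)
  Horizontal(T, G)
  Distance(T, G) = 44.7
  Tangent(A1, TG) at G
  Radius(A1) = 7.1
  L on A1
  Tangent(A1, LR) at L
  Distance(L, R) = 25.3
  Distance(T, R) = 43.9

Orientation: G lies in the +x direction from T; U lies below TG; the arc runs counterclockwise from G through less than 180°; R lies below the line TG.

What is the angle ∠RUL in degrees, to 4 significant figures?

74.32°

Checks: |UG| = 7.100 ✓; |UL| = 7.100 ✓; ∠(UL, LR) = 90.00° ✓; |LR| = 25.30 ✓; |TR| = 43.90 ✓.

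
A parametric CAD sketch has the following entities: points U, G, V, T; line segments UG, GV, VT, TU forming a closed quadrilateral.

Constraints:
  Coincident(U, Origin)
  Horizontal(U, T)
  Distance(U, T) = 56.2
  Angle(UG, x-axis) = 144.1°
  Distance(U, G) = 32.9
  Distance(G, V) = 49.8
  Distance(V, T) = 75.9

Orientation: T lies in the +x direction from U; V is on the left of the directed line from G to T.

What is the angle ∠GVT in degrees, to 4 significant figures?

82.36°

Checks: |GV| = 49.80 ✓; |VT| = 75.90 ✓.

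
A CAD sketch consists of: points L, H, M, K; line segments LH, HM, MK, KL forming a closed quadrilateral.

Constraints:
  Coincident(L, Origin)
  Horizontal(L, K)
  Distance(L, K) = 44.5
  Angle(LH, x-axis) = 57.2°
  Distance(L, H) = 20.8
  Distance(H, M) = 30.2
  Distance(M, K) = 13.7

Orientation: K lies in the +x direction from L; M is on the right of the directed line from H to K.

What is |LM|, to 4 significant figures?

32.02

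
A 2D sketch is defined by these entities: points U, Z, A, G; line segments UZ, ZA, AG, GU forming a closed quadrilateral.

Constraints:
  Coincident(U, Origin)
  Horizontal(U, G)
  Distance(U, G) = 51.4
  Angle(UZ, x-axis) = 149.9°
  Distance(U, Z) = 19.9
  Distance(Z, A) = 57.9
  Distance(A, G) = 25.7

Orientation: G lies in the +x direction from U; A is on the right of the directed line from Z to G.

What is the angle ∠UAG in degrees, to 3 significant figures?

106°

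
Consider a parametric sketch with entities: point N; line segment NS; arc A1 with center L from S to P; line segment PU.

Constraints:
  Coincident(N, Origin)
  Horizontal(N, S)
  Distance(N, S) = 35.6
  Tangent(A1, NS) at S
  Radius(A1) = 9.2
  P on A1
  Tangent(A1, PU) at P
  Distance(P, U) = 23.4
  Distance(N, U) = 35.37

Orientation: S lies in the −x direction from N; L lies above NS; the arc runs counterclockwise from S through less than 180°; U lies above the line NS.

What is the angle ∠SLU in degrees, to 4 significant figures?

142.2°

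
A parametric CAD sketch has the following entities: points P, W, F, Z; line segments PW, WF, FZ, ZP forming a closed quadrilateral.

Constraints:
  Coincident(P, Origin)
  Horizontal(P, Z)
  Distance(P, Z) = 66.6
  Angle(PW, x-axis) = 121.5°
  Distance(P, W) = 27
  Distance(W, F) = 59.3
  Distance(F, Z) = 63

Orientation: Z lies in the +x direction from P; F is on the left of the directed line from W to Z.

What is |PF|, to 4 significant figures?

65.63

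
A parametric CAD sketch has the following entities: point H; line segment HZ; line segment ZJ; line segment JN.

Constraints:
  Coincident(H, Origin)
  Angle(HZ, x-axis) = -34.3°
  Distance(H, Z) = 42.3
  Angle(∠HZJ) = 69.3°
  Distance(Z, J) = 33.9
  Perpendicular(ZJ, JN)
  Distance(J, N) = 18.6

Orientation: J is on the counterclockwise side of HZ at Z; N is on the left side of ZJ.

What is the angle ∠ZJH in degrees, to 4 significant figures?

64.41°

H is at the origin; HZ runs at -34.3° with length 42.3, so Z = 42.3·(cos -34.3°, sin -34.3°) = (34.94, -23.84). ∠HZJ = 69.3°, so ZJ runs at -34.3° + (180° − 69.3°) = 76.40° from the x-axis; with |ZJ| = 33.9, J = Z + 33.9·(cos 76.40°, sin 76.40°) = (42.92, 9.112). Then cos ∠ZJH = JZ·JH / (|JZ||JH|), giving 64.41°.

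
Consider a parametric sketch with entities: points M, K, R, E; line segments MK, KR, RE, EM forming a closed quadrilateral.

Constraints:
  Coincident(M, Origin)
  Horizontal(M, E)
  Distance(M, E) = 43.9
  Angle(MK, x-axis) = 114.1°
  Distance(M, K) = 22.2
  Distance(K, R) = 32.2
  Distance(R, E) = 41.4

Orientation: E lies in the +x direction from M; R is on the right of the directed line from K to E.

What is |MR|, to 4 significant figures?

10.01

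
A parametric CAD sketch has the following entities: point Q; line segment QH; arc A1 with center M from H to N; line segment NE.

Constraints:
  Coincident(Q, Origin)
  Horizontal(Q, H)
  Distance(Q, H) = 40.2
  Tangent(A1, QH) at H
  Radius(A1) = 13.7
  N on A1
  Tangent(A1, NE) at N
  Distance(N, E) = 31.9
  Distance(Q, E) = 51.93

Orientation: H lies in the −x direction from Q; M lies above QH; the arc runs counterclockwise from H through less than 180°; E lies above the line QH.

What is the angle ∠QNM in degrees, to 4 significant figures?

155.0°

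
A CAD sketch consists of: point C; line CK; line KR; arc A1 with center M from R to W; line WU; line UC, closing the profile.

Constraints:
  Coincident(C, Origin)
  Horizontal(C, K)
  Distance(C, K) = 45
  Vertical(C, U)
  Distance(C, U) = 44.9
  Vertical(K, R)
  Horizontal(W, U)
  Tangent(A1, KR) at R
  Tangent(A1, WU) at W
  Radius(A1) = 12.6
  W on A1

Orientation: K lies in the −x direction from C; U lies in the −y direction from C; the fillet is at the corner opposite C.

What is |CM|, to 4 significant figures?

45.75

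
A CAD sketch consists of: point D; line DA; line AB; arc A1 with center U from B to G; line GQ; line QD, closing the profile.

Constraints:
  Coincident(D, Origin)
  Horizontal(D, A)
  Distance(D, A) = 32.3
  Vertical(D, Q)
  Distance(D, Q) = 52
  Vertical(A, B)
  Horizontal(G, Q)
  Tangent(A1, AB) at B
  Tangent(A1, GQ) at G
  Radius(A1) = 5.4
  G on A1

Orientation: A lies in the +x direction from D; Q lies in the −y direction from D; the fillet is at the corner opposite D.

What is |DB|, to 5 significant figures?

56.700

D is at the origin; DA is horizontal with |DA| = 32.3 and A on the +x side, so A = (32.300, 0.0000). D and Q share the same x with |DQ| = 52.0 and Q on the −y side, so Q = (0.0000, -52.000). The virtual corner opposite D is at (32.300, -52.000). Tangency of A1 to AB means the radius UB is perpendicular to AB and A1 meets GQ tangentially, so UG is at right angles to GQ, with radius 5.4, so the center U sits 5.4 in from both sides at U = (26.900, -46.600). That places the tangent points at B = (32.300, -46.600) on AB and G = (26.900, -52.000) on GQ. Then |DB| = |B − D| = 56.700.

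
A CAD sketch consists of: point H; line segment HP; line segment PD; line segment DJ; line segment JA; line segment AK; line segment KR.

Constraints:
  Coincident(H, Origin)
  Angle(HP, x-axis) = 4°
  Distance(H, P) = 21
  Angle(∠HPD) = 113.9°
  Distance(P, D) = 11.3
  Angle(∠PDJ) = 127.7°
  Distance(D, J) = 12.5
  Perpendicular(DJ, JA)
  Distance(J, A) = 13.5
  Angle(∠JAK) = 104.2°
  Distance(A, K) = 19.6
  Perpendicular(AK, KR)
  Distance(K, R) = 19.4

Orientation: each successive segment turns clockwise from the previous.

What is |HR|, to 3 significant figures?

31.4

H is at the origin; HP runs at 4.0° with length 21.0, so P = (20.9, 1.46). ∠HPD = 113.9° gives PD at -62.1° from the x-axis; with |PD| = 11.3, D = (26.2, -8.52). ∠PDJ = 127.7° gives DJ at -114° from the x-axis; with |DJ| = 12.5, J = (21.1, -19.9). DJ is perpendicular to JA, so JA runs at 156°; with |JA| = 13.5, A = (8.78, -14.3). ∠JAK = 104.2° gives AK at 79.8° from the x-axis; with |AK| = 19.6, K = (12.2, 4.96). AK is perpendicular to KR, so KR runs at -10.2°; with |KR| = 19.4, R = (31.3, 1.53). Then |HR| = |R − H| = 31.4.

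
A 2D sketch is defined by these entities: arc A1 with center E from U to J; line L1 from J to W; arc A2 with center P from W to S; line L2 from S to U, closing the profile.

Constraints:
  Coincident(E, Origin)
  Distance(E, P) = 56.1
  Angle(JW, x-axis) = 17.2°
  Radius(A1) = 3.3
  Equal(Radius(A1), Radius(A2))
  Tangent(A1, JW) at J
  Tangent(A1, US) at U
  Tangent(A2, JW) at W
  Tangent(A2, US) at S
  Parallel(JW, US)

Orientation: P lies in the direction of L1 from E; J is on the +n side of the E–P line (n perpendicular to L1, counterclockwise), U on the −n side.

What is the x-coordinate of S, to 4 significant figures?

54.57

The slot axis is L1's direction at 17.2°, so u = (cos 17.2°, sin 17.2°) = (0.9553, 0.2957) and n = (−sin 17.2°, cos 17.2°) = (-0.2957, 0.9553). E is at the origin and P lies 56.1 along u from E, so P = 56.1·u = (53.59, 16.59). Tangency of A1 to both parallel lines with radius 3.3 puts J and U at E ± 3.3·n: J = (-0.9758, 3.152), U = (0.9758, -3.152). Equal radii place W and S the same way about P: W = P + 3.3·n = (52.62, 19.74), S = P − 3.3·n = (54.57, 13.44). So S.x = 54.57.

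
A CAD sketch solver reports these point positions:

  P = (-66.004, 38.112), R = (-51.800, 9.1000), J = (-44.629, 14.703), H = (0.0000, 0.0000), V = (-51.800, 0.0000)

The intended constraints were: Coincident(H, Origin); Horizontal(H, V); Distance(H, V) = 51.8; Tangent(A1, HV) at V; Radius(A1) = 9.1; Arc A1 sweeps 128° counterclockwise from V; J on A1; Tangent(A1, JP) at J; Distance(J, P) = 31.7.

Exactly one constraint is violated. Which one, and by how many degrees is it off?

Tangent(A1, JP) at J — off by 4.40°.

H = (0.00, 0.00) ✓; H.y = 0.00, V.y = 0.00 ✓; |HV| = 51.80 ✓; ∠(RV, VH) = 90.00° ✓; |RV| = 9.100 ✓; bearing(R→J) − bearing(R→V) = 128.0° ✓; |RJ| = 9.100 ✓; ∠(RJ, JP) = 85.60° ✗; |JP| = 31.70 ✓.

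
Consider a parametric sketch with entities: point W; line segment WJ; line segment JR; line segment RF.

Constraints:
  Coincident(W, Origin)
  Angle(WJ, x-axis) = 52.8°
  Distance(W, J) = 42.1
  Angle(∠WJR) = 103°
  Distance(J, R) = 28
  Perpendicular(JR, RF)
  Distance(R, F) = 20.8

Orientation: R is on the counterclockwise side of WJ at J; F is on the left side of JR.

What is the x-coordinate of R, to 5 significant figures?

7.5306

W is at the origin; WJ runs at 52.8° with length 42.1, so J = 42.1·(cos 52.8°, sin 52.8°) = (25.454, 33.534). ∠WJR = 103.0°, so JR runs at 52.8° + (180° − 103.0°) = 129.80° from the x-axis; with |JR| = 28.0, R = J + 28.0·(cos 129.80°, sin 129.80°) = (7.5306, 55.046). So R.x = 7.5306.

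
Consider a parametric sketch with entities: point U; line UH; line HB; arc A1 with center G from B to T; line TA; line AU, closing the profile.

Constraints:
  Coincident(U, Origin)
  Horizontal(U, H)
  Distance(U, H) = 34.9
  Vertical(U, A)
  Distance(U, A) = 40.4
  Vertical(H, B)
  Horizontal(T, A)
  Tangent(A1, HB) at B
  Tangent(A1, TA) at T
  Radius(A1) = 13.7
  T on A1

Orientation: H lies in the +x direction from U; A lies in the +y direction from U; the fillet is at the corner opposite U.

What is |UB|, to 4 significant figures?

43.94

The virtual corner opposite U is at (34.90, 40.40). Tangency of A1 to HB means the radius GB is perpendicular to HB and since A1 is tangent to TA there, GT ⟂ TA, with radius 13.7, so the center G sits 13.7 in from both sides at G = (21.20, 26.70). That places the tangent points at B = (34.90, 26.70) on HB and T = (21.20, 40.40) on TA. Then |UB| = |B − U| = 43.94.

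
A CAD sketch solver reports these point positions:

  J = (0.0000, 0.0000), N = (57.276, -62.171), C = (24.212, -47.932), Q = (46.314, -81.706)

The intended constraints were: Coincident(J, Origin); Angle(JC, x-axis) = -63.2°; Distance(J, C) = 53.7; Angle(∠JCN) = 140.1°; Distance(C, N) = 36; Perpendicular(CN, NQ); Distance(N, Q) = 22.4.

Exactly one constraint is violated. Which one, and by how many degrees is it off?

Perpendicular(CN, NQ) — off by 6.00°.

J = (0.00, 0.00) ✓; JC at -63.20° ✓; |JC| = 53.70 ✓; ∠JCN = 140.1° ✓; |CN| = 36.00 ✓; ∠(CN, NQ) = 96.00° ✗; |NQ| = 22.40 ✓.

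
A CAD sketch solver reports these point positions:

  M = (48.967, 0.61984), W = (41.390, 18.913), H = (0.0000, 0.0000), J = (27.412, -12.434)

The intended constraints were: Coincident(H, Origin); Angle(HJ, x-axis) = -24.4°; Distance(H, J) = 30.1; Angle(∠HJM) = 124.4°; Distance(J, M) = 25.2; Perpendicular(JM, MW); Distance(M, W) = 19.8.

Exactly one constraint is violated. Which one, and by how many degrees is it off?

Perpendicular(JM, MW) — off by 8.70°.

H = (0.00, 0.00) ✓; HJ at -24.40° ✓; |HJ| = 30.10 ✓; ∠HJM = 124.4° ✓; |JM| = 25.20 ✓; ∠(JM, MW) = 81.30° ✗; |MW| = 19.80 ✓.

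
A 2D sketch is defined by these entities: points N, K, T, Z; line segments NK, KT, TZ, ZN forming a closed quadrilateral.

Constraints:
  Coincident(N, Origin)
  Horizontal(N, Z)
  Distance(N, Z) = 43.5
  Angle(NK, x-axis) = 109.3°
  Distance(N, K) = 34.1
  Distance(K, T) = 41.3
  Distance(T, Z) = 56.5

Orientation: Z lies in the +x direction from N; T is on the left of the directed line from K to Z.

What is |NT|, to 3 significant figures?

58.4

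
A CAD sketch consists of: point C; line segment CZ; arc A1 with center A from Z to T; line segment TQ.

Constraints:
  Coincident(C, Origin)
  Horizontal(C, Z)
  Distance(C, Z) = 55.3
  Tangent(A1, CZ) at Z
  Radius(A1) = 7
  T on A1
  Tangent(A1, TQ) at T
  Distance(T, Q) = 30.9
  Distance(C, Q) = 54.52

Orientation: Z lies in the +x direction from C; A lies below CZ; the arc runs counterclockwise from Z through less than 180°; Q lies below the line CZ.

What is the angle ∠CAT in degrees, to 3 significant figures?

6.04°

Checks: ∠(AZ, ZC) = 90.00° ✓; |AT| = 7.000 ✓; ∠(AT, TQ) = 90.00° ✓; |TQ| = 30.90 ✓; |CQ| = 54.52 ✓.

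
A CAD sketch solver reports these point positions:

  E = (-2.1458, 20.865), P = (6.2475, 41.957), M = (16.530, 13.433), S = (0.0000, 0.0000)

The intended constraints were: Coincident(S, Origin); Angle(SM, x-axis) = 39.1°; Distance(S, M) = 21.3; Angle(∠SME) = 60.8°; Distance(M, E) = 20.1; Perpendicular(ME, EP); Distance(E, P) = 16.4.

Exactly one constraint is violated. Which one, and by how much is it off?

Distance(E, P) = 16.4 — off by 6.30.

S = (0.00, 0.00) ✓; SM at 39.10° ✓; |SM| = 21.30 ✓; ∠SME = 60.80° ✓; |ME| = 20.10 ✓; ∠(ME, EP) = 90.00° ✓; |EP| = 22.70 ✗.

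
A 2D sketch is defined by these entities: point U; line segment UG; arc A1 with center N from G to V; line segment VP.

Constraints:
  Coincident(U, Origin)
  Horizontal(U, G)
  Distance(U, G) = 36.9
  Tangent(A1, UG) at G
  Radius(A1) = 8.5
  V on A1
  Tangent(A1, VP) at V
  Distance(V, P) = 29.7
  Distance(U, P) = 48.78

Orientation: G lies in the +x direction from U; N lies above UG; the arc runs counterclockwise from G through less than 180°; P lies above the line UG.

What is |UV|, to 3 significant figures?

46.1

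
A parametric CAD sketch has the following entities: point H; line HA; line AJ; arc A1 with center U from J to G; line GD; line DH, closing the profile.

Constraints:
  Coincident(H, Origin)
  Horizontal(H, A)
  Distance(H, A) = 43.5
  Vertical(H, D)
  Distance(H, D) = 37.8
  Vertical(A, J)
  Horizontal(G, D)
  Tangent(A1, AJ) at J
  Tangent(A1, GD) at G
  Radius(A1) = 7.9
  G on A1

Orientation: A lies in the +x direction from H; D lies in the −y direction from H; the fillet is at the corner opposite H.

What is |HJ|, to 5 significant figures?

52.785

The virtual corner opposite H is at (43.500, -37.800). Tangency of A1 to AJ means the radius UJ is perpendicular to AJ and A1 meets GD tangentially, so UG is at right angles to GD, with radius 7.9, so the center U sits 7.9 in from both sides at U = (35.600, -29.900). That places the tangent points at J = (43.500, -29.900) on AJ and G = (35.600, -37.800) on GD. Then |HJ| = |J − H| = 52.785.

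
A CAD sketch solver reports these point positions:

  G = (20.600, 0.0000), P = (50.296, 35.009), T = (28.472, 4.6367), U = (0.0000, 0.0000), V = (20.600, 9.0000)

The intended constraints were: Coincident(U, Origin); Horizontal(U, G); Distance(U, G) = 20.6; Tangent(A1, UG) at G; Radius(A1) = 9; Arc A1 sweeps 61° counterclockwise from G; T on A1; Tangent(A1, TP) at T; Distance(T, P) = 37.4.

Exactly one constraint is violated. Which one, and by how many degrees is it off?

Tangent(A1, TP) at T — off by 6.70°.

U = (0.00, 0.00) ✓; U.y = 0.00, G.y = 0.00 ✓; |UG| = 20.60 ✓; ∠(VG, GU) = 90.00° ✓; |VG| = 9.000 ✓; bearing(V→T) − bearing(V→G) = 61.00° ✓; |VT| = 9.000 ✓; ∠(VT, TP) = 96.70° ✗; |TP| = 37.40 ✓.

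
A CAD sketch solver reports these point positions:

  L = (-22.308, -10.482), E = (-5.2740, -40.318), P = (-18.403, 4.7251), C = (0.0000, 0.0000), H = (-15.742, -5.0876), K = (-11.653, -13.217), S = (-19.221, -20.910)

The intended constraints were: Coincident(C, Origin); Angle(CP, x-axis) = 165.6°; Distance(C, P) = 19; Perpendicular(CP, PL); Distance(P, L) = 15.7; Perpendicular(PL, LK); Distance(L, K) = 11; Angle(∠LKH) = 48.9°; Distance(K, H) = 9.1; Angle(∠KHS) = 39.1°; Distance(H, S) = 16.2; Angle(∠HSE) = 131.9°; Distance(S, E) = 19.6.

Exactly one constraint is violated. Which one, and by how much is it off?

Distance(S, E) = 19.6 — off by 4.30.

C = (0.00, 0.00) ✓; CP at 165.6° ✓; |CP| = 19.00 ✓; ∠(CP, PL) = 90.00° ✓; |PL| = 15.70 ✓; ∠(PL, LK) = 90.01° ✓; |LK| = 11.00 ✓; ∠LKH = 48.90° ✓; |KH| = 9.100 ✓; ∠KHS = 39.10° ✓; |HS| = 16.20 ✓; ∠HSE = 131.9° ✓; |SE| = 23.90 ✗.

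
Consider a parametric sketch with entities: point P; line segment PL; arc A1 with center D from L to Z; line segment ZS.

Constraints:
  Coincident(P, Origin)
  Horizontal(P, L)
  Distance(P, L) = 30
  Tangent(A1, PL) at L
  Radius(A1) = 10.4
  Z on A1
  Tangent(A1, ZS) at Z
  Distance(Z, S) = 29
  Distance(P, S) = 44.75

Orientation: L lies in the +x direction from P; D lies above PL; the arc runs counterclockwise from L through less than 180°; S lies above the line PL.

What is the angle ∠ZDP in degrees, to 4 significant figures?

161.6°

Checks: |DZ| = 10.40 ✓; ∠(DZ, ZS) = 90.00° ✓; |ZS| = 29.00 ✓; |PS| = 44.75 ✓.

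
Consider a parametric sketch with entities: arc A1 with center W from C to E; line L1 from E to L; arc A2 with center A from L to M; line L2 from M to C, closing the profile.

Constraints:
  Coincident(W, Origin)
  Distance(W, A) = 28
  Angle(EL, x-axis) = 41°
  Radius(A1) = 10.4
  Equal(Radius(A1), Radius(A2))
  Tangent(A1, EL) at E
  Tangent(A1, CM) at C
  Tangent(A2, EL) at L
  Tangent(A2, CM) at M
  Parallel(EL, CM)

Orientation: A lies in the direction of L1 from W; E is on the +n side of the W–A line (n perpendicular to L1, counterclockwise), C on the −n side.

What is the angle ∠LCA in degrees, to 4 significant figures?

16.23°

Tangency of A1 to both parallel lines with radius 10.4 puts E and C at W ± 10.4·n: E = (-6.823, 7.849), C = (6.823, -7.849). Equal radii place L and M the same way about A: L = A + 10.4·n = (14.31, 26.22), M = A − 10.4·n = (27.95, 10.52). Then cos ∠LCA = CL·CA / (|CL||CA|), giving 16.23°.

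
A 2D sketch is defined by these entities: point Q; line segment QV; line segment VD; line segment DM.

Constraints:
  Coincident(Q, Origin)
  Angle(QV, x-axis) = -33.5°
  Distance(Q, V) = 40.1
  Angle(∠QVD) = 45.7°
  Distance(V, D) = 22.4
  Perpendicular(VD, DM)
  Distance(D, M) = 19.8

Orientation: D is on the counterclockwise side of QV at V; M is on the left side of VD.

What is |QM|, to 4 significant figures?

10.52

Q is at the origin; QV runs at -33.5° with length 40.1, so V = 40.1·(cos -33.5°, sin -33.5°) = (33.44, -22.13). ∠QVD = 45.7°, so VD runs at -33.5° + (180° − 45.7°) = 100.8° from the x-axis; with |VD| = 22.4, D = V + 22.4·(cos 100.8°, sin 100.8°) = (29.24, -0.1294). The perpendicularity gives DM at right angles to VD; with |DM| = 19.8 on the left of VD, M = D + 19.8·(-0.9823, -0.1874) = (9.792, -3.840). Then |QM| = |M − Q| = 10.52.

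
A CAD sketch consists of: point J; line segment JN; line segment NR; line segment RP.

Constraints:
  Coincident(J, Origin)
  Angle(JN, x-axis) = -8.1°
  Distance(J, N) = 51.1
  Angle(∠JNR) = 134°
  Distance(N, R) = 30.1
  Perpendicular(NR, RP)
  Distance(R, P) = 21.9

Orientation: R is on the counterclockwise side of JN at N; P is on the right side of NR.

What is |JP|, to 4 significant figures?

88.00

∠JNR = 134.0°, so NR runs at -8.1° + (180° − 134.0°) = 37.90° from the x-axis; with |NR| = 30.1, R = N + 30.1·(cos 37.90°, sin 37.90°) = (74.34, 11.29). NR ⟂ RP; with |RP| = 21.9 on the right of NR, P = R + 21.9·(0.6143, -0.7891) = (87.79, -5.991). Then |JP| = |P − J| = 88.00.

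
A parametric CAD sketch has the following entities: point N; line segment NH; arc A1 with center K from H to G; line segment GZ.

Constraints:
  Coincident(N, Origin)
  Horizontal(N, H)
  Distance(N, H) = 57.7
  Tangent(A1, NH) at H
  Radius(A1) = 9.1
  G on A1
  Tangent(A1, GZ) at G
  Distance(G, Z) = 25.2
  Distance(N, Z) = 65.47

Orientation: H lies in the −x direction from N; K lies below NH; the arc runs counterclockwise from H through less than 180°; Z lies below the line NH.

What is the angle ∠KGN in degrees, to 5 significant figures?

14.723°

Checks: |KG| = 9.100 ✓; ∠(KG, GZ) = 90.00° ✓; |GZ| = 25.20 ✓; |NZ| = 65.47 ✓.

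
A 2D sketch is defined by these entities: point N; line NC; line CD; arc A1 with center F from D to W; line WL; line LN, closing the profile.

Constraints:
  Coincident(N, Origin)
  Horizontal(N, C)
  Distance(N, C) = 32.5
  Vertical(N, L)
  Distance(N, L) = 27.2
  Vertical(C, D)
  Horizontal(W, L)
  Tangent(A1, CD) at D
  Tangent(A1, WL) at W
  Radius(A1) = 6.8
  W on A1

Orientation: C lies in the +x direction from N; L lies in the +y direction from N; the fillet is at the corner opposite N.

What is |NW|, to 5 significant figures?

37.421

N is at the origin; N and C share the same y with |NC| = 32.5 and C on the +x side, so C = (32.500, 0.0000). N and L share the same x with |NL| = 27.2 and L on the +y side, so L = (0.0000, 27.200). The virtual corner opposite N is at (32.500, 27.200). Tangency of A1 to CD means the radius FD is perpendicular to CD and A1 meets WL tangentially, so FW is at right angles to WL, with radius 6.8, so the center F sits 6.8 in from both sides at F = (25.700, 20.400). That places the tangent points at D = (32.500, 20.400) on CD and W = (25.700, 27.200) on WL. Then |NW| = |W − N| = 37.421.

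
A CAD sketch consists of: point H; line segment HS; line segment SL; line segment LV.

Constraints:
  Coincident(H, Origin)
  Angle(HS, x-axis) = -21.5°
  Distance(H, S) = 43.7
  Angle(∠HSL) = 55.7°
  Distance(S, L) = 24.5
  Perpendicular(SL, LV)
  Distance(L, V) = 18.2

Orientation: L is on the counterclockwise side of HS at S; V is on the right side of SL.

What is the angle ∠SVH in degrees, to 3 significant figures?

53.5°

H is at the origin; HS runs at -21.5° with length 43.7, so S = 43.7·(cos -21.5°, sin -21.5°) = (40.7, -16.0). ∠HSL = 55.7°, so SL runs at -21.5° + (180° − 55.7°) = 103° from the x-axis; with |SL| = 24.5, L = S + 24.5·(cos 103°, sin 103°) = (35.2, 7.88). SL is perpendicular to LV; with |LV| = 18.2 on the right of SL, V = L + 18.2·(0.975, 0.222) = (53.0, 11.9). Then cos ∠SVH = VS·VH / (|VS||VH|), giving 53.5°.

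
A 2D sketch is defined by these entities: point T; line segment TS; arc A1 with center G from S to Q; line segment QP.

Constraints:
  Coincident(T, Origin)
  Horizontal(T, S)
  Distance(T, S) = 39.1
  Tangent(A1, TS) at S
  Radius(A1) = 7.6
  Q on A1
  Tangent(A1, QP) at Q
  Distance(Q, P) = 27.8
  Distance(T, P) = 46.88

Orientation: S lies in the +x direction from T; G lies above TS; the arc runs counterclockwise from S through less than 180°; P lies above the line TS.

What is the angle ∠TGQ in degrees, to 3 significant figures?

159°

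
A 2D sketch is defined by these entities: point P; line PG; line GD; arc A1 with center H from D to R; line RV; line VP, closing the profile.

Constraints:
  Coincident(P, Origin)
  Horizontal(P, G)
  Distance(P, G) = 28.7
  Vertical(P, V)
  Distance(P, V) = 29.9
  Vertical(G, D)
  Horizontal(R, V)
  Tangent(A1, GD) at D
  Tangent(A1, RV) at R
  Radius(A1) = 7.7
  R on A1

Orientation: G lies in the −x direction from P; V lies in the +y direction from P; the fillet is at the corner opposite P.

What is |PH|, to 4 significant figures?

30.56

P is at the origin; P and G share the same y with |PG| = 28.7 and G on the −x side, so G = (-28.70, 0.000). PV is vertical with |PV| = 29.9 and V on the +y side, so V = (0.000, 29.90). The virtual corner opposite P is at (-28.70, 29.90). Since A1 is tangent to GD there, HD ⟂ GD and the tangent condition forces HR to be normal to RV, with radius 7.7, so the center H sits 7.7 in from both sides at H = (-21.00, 22.20). Then |PH| = |H − P| = 30.56.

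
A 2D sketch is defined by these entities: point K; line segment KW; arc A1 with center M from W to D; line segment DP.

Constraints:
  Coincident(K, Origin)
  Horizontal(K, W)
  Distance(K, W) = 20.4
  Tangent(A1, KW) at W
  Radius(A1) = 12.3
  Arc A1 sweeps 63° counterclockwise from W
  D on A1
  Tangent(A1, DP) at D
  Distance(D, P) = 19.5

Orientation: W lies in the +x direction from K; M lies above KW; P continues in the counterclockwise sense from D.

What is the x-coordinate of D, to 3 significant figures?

31.4

K is at the origin; KW is horizontal with |KW| = 20.4 and W on the +x side, so W = (20.4, 0.00). The tangent condition forces MW to be normal to KW, so M = W + (0, 12.3) = (20.4, 12.3). On A1, W sits at bearing -90° from M; a 63° counterclockwise sweep puts D at bearing -27°, so D = M + 12.3·(cos -27°, sin -27°) = (31.4, 6.72). So D.x = 31.4.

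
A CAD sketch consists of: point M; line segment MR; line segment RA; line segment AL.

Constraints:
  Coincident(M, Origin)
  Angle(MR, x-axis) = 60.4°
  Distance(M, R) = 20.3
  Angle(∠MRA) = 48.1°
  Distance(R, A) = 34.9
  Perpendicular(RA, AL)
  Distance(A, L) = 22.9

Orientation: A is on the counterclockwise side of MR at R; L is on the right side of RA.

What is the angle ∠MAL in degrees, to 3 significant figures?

125°

∠MRA = 48.1°, so RA runs at 60.4° + (180° − 48.1°) = 192° from the x-axis; with |RA| = 34.9, A = R + 34.9·(cos 192°, sin 192°) = (-24.1, 10.2). RA is perpendicular to AL; with |AL| = 22.9 on the right of RA, L = A + 22.9·(-0.213, 0.977) = (-29.0, 32.6). Then cos ∠MAL = AM·AL / (|AM||AL|), giving 125°.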